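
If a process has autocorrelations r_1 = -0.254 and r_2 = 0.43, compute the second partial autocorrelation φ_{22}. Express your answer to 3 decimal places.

φ_{22} = (r_2 − r_1²) / (1 − r_1²)
r_1² = (-0.254)² = 0.064516
Numerator = 0.43 − 0.0645 = 0.3655; denominator = 1 − 0.0645 = 0.9355
φ_{22} = 0.3655 / 0.9355 = 0.391

0.391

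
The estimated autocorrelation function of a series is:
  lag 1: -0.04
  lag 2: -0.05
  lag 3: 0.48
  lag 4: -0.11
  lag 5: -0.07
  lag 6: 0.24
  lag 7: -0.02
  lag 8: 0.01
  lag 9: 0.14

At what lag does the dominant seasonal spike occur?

3

The largest autocorrelation is r_3 = 0.48, with a weaker echo at lag 6 (0.24); the remaining lags stay at or below 0.14.
The dominant spike at lag 3 indicates a seasonal period of 3.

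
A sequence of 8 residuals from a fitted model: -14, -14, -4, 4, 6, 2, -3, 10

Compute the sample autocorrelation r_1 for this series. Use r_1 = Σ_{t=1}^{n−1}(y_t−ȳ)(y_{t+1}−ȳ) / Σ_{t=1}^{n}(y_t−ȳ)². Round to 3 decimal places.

Mean ȳ = (-14 − 14 − 4 + 4 + 6 + 2 − 3 + 10)/8 = -1.6250
Deviations from mean: -12.3750, -12.3750, -2.3750, 5.6250, 7.6250, 3.6250, -1.3750, 11.6250
Σ(y_t−ȳ)(y_{t+1}−ȳ) = (153.1406) + (29.3906) + (-13.3594) + (42.8906) + (27.6406) + (-4.9844) + (-15.9844) = 218.7344
Denominator Σ(y_t−ȳ)² = 551.8750
r_1 = 218.7344 / 551.8750 = 0.396

0.396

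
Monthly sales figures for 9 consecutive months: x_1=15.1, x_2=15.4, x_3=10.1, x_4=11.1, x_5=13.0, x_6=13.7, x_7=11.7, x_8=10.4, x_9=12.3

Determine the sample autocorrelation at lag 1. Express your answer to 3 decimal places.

Mean x̄ = (15.1 + 15.4 + 10.1 + 11.1 + 13.0 + 13.7 + 11.7 + 10.4 + 12.3)/9 = 12.5333
Numerator Σ_{t=1}^{8}(x_t−x̄)(x_{t+1}−x̄) = 5.0489
Denominator Σ(x_t−x̄)² = 29.6600
r_1 = 5.0489 / 29.6600 = 0.170

0.170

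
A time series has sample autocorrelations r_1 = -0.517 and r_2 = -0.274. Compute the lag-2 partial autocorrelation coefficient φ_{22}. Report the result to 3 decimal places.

-0.739

φ_{22} = (r_2 − r_1²) / (1 − r_1²)
r_1² = (-0.517)² = 0.267289
Numerator = -0.274 − 0.2673 = -0.5413; denominator = 1 − 0.2673 = 0.7327
φ_{22} = -0.5413 / 0.7327 = -0.739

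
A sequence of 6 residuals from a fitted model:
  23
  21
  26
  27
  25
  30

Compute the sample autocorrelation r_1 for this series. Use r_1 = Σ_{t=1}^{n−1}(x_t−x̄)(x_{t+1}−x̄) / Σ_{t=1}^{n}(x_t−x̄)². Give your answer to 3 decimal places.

0.126

Mean x̄ = (23 + 21 + 26 + 27 + 25 + 30)/6 = 25.3333
Σ(x_t−x̄)(x_{t+1}−x̄) = (10.1111) + (-2.8889) + (1.1111) + (-0.5556) + (-1.5556) = 6.2222
Denominator Σ(x_t−x̄)² = 49.3333
r_1 = 6.2222 / 49.3333 = 0.126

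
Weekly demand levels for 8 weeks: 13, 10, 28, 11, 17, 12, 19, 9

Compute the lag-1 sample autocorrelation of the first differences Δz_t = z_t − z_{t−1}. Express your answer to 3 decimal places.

-0.714

First differences Δz: -3, 18, -17, 6, -5, 7, -10
Mean of differences = -0.5714
Numerator Σ(Δz_t−Δz̄)(Δz_{t+1}−Δz̄) = -592.1837
Denominator Σ(Δz_t−Δz̄)² = 829.7143
r_1(Δz) = -592.1837 / 829.7143 = -0.714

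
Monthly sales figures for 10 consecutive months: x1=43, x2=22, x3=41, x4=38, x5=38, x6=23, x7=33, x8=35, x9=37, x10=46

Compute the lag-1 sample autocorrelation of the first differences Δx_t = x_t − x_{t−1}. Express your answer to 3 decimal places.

-0.465

First differences Δx: -21, 19, -3, 0, -15, 10, 2, 2, 9
Mean of differences = 0.3333
Numerator Σ(Δx_t−Δx̄)(Δx_{t+1}−Δx̄) = -569.1111
Denominator Σ(Δx_t−Δx̄)² = 1224.0000
r_1(Δx) = -569.1111 / 1224.0000 = -0.465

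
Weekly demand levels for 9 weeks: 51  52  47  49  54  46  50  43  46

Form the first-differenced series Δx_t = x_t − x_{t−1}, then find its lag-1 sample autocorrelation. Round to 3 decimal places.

-0.695

First differences Δx: 1, -5, 2, 5, -8, 4, -7, 3
Mean of differences = -0.6250
Numerator Σ(Δx_t−Δx̄)(Δx_{t+1}−Δx̄) = -132.0156
Denominator Σ(Δx_t−Δx̄)² = 189.8750
r_1(Δx) = -132.0156 / 189.8750 = -0.695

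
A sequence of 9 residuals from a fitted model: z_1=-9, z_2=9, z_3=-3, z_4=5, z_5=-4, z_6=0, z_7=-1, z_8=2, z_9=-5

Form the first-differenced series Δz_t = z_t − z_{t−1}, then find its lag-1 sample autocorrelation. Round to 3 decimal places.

-0.648

First differences Δz: 18, -12, 8, -9, 4, -1, 3, -7
Mean of differences = 0.5000
Numerator Σ(Δz_t−Δz̄)(Δz_{t+1}−Δz̄) = -444.7500
Denominator Σ(Δz_t−Δz̄)² = 686.0000
r_1(Δz) = -444.7500 / 686.0000 = -0.648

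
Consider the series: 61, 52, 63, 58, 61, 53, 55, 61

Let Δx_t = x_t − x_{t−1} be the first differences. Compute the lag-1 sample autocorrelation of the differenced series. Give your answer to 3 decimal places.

First differences Δx: -9, 11, -5, 3, -8, 2, 6
Mean of differences = 0.0000
Numerator Σ(Δx_t−Δx̄)(Δx_{t+1}−Δx̄) = -197.0000
Denominator Σ(Δx_t−Δx̄)² = 340.0000
r_1(Δx) = -197.0000 / 340.0000 = -0.579

-0.579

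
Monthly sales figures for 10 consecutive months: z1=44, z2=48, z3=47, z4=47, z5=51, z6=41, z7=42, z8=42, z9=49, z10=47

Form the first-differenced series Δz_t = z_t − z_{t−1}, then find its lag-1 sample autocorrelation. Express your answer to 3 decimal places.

-0.368

First differences Δz: 4, -1, 0, 4, -10, 1, 0, 7, -2
Mean of differences = 0.3333
Numerator Σ(Δz_t−Δz̄)(Δz_{t+1}−Δz̄) = -68.4444
Denominator Σ(Δz_t−Δz̄)² = 186.0000
r_1(Δz) = -68.4444 / 186.0000 = -0.368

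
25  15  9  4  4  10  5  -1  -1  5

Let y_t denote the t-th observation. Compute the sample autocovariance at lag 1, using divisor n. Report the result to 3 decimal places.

24.925

Mean ȳ = (25 + 15 + 9 + 4 + 4 + 10 + 5 − 1 − 1 + 5)/10 = 7.5000
Σ_{t=1}^{9}(y_t−ȳ)(y_{t+1}−ȳ) = 249.2500
γ_1 = 249.2500 / 10 = 24.925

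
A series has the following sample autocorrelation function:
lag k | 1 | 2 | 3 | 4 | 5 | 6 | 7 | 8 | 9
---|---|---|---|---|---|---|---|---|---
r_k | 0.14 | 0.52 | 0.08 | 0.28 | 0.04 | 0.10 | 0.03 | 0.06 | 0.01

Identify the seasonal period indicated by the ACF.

The largest autocorrelation is r_2 = 0.52, with a weaker echo at lag 4 (0.28); the remaining lags stay at or below 0.14.
The dominant spike at lag 2 indicates a seasonal period of 2.

2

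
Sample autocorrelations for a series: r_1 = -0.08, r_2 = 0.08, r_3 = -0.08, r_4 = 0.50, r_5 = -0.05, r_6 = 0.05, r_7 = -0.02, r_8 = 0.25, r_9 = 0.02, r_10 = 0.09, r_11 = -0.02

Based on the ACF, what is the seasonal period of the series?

The largest autocorrelation is r_4 = 0.50, with a weaker echo at lag 8 (0.25); the remaining lags stay at or below 0.09.
The dominant spike at lag 4 indicates a seasonal period of 4.

4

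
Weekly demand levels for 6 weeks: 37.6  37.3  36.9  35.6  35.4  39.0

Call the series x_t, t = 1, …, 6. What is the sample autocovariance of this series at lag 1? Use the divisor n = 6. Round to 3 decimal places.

Mean x̄ = (37.6 + 37.3 + 36.9 + 35.6 + 35.4 + 39.0)/6 = 36.9667
Σ_{t=1}^{5}(x_t−x̄)(x_{t+1}−x̄) = -0.7644
γ_1 = -0.7644 / 6 = -0.127

-0.127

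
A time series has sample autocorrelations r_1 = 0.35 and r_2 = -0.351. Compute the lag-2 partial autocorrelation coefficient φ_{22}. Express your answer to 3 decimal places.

-0.540

φ_{22} = (r_2 − r_1²) / (1 − r_1²)
r_1² = (0.35)² = 0.1225
Numerator = -0.351 − 0.1225 = -0.4735; denominator = 1 − 0.1225 = 0.8775
φ_{22} = -0.4735 / 0.8775 = -0.540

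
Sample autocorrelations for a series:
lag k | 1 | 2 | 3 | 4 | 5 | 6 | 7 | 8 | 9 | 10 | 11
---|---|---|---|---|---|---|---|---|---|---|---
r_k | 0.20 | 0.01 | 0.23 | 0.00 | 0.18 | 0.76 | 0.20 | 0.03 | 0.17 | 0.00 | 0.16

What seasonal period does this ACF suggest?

6

The largest autocorrelation is r_6 = 0.76; the remaining lags stay at or below 0.23.
The dominant spike at lag 6 indicates a seasonal period of 6.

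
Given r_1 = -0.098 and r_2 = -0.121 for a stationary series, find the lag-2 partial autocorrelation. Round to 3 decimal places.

-0.132

φ_{22} = (r_2 − r_1²) / (1 − r_1²)
r_1² = (-0.098)² = 0.009604
Numerator = -0.121 − 0.0096 = -0.1306; denominator = 1 − 0.0096 = 0.9904
φ_{22} = -0.1306 / 0.9904 = -0.132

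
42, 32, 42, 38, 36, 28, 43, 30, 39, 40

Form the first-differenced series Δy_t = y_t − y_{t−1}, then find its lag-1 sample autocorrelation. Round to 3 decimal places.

-0.708

First differences Δy: -10, 10, -4, -2, -8, 15, -13, 9, 1
Mean of differences = -0.2222
Numerator Σ(Δy_t−Δȳ)(Δy_{t+1}−Δȳ) = -537.4938
Denominator Σ(Δy_t−Δȳ)² = 759.5556
r_1(Δy) = -537.4938 / 759.5556 = -0.708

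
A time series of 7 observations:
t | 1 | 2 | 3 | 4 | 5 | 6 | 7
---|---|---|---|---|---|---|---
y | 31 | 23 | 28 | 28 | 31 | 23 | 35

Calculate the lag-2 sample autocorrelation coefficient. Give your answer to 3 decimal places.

Mean ȳ = (31 + 23 + 28 + 28 + 31 + 23 + 35)/7 = 28.4286
Numerator Σ_{t=1}^{5}(y_t−ȳ)(y_{t+2}−ȳ) = 19.3469
Denominator Σ(y_t−ȳ)² = 115.7143
r_2 = 19.3469 / 115.7143 = 0.167

0.167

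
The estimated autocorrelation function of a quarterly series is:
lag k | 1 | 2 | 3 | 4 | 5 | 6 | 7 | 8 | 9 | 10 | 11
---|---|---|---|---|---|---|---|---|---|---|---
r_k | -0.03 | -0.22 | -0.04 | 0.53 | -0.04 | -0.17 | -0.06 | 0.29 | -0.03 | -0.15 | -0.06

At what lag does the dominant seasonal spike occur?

4

The largest autocorrelation is r_4 = 0.53, with a weaker echo at lag 8 (0.29); the remaining lags stay at or below -0.03.
The dominant spike at lag 4 indicates a seasonal period of 4.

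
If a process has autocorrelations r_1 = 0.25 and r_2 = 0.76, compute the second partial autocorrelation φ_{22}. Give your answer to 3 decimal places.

φ_{22} = (r_2 − r_1²) / (1 − r_1²)
r_1² = (0.25)² = 0.0625
Numerator = 0.76 − 0.0625 = 0.6975; denominator = 1 − 0.0625 = 0.9375
φ_{22} = 0.6975 / 0.9375 = 0.744

0.744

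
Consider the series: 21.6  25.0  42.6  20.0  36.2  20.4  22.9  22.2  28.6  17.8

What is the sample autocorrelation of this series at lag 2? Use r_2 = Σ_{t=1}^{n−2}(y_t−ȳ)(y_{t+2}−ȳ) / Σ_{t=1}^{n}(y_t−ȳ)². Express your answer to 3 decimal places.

0.267

Mean ȳ = (21.6 + 25.0 + 42.6 + 20.0 + 36.2 + 20.4 + 22.9 + 22.2 + 28.6 + 17.8)/10 = 25.7300
Numerator Σ_{t=1}^{8}(y_t−ȳ)(y_{t+2}−ȳ) = 150.7352
Denominator Σ(y_t−ȳ)² = 564.6410
r_2 = 150.7352 / 564.6410 = 0.267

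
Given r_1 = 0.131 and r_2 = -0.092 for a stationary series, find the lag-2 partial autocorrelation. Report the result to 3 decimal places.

-0.111

φ_{22} = (r_2 − r_1²) / (1 − r_1²)
r_1² = (0.131)² = 0.017161
Numerator = -0.092 − 0.0172 = -0.1092; denominator = 1 − 0.0172 = 0.9828
φ_{22} = -0.1092 / 0.9828 = -0.111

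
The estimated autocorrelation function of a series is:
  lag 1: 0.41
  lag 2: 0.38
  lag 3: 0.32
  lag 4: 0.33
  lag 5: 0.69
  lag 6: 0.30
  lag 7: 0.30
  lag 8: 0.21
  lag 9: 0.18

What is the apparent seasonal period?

5

The largest autocorrelation is r_5 = 0.69; the remaining lags stay at or below 0.41. The elevated value at lag 1 (0.41), dropping to 0.38 at lag 2, reflects decaying short-term dependence rather than seasonality.
The dominant spike at lag 5 indicates a seasonal period of 5.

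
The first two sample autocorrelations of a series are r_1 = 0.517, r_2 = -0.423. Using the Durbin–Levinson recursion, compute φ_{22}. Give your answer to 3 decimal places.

-0.942

φ_{22} = (r_2 − r_1²) / (1 − r_1²)
r_1² = (0.517)² = 0.267289
Numerator = -0.423 − 0.2673 = -0.6903; denominator = 1 − 0.2673 = 0.7327
φ_{22} = -0.6903 / 0.7327 = -0.942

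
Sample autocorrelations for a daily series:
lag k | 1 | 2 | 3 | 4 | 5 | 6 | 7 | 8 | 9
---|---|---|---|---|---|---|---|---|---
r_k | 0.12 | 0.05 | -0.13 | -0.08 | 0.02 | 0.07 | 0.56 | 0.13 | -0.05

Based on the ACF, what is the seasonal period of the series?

The largest autocorrelation is r_7 = 0.56; the remaining lags stay at or below 0.13.
The dominant spike at lag 7 indicates a seasonal period of 7.

7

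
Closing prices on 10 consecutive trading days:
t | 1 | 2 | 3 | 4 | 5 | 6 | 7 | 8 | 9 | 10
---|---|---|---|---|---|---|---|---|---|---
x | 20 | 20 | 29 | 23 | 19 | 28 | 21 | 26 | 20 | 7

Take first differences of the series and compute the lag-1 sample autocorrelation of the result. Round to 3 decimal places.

First differences Δx: 0, 9, -6, -4, 9, -7, 5, -6, -13
Mean of differences = -1.4444
Numerator Σ(Δx_t−Δx̄)(Δx_{t+1}−Δx̄) = -118.0864
Denominator Σ(Δx_t−Δx̄)² = 474.2222
r_1(Δx) = -118.0864 / 474.2222 = -0.249

-0.249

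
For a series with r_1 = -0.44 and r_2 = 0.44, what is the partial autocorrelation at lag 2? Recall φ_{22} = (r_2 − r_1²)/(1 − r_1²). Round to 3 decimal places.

0.306

φ_{22} = (r_2 − r_1²) / (1 − r_1²)
r_1² = (-0.44)² = 0.1936
Numerator = 0.44 − 0.1936 = 0.2464; denominator = 1 − 0.1936 = 0.8064
φ_{22} = 0.2464 / 0.8064 = 0.306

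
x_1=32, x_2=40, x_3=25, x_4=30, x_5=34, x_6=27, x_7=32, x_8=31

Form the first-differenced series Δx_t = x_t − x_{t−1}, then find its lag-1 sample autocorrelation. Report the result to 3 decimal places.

-0.603

First differences Δx: 8, -15, 5, 4, -7, 5, -1
Mean of differences = -0.1429
Numerator Σ(Δx_t−Δx̄)(Δx_{t+1}−Δx̄) = -244.1633
Denominator Σ(Δx_t−Δx̄)² = 404.8571
r_1(Δx) = -244.1633 / 404.8571 = -0.603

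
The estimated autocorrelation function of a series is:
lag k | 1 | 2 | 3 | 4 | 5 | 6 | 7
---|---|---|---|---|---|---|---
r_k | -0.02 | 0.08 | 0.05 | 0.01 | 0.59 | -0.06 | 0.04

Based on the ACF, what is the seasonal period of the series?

5

The largest autocorrelation is r_5 = 0.59; the remaining lags stay at or below 0.08.
The dominant spike at lag 5 indicates a seasonal period of 5.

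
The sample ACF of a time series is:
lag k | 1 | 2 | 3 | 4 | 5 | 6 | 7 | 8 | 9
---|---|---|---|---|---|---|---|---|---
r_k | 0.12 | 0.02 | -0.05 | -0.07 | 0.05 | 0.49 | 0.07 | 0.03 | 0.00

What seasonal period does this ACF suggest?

6

The largest autocorrelation is r_6 = 0.49; the remaining lags stay at or below 0.12.
The dominant spike at lag 6 indicates a seasonal period of 6.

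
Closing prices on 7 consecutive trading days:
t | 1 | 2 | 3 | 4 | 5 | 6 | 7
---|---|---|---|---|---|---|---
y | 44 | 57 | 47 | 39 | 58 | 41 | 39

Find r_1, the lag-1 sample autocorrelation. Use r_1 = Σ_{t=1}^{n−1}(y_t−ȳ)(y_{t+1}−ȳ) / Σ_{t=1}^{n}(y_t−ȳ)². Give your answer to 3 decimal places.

-0.338

Mean ȳ = (44 + 57 + 47 + 39 + 58 + 41 + 39)/7 = 46.4286
Deviations from mean: -2.4286, 10.5714, 0.5714, -7.4286, 11.5714, -5.4286, -7.4286
Σ(y_t−ȳ)(y_{t+1}−ȳ) = (-25.6735) + (6.0408) + (-4.2449) + (-85.9592) + (-62.8163) + (40.3265) = -132.3265
Denominator Σ(y_t−ȳ)² = 391.7143
r_1 = -132.3265 / 391.7143 = -0.338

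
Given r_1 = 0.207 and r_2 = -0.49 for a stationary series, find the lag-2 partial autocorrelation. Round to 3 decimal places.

φ_{22} = (r_2 − r_1²) / (1 − r_1²)
r_1² = (0.207)² = 0.042849
Numerator = -0.49 − 0.0428 = -0.5328; denominator = 1 − 0.0428 = 0.9572
φ_{22} = -0.5328 / 0.9572 = -0.557

-0.557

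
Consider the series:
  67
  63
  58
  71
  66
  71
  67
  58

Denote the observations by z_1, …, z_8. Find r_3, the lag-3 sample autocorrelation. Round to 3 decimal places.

Mean z̄ = (67 + 63 + 58 + 71 + 66 + 71 + 67 + 58)/8 = 65.1250
Deviations from mean: 1.8750, -2.1250, -7.1250, 5.8750, 0.8750, 5.8750, 1.8750, -7.1250
Σ(z_t−z̄)(z_{t+3}−z̄) = (11.0156) + (-1.8594) + (-41.8594) + (11.0156) + (-6.2344) = -27.9219
Denominator Σ(z_t−z̄)² = 182.8750
r_3 = -27.9219 / 182.8750 = -0.153

-0.153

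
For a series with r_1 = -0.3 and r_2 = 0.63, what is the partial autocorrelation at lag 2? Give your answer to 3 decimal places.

φ_{22} = (r_2 − r_1²) / (1 − r_1²)
r_1² = (-0.3)² = 0.09
Numerator = 0.63 − 0.0900 = 0.5400; denominator = 1 − 0.0900 = 0.9100
φ_{22} = 0.5400 / 0.9100 = 0.593

0.593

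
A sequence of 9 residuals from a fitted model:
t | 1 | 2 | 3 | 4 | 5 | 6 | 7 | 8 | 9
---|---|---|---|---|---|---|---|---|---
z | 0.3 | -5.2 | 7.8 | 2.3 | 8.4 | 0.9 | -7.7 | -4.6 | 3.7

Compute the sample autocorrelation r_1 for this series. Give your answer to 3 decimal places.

0.049

Mean z̄ = (0.3 − 5.2 + 7.8 + 2.3 + 8.4 + 0.9 − 7.7 − 4.6 + 3.7)/9 = 0.6556
Numerator Σ_{t=1}^{8}(z_t−z̄)(z_{t+1}−z̄) = 12.4947
Denominator Σ(z_t−z̄)² = 254.9022
r_1 = 12.4947 / 254.9022 = 0.049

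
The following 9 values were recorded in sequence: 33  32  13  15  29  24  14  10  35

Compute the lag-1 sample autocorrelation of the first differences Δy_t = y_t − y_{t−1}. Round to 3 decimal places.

-0.049

First differences Δy: -1, -19, 2, 14, -5, -10, -4, 25
Mean of differences = 0.2500
Numerator Σ(Δy_t−Δȳ)(Δy_{t+1}−Δȳ) = -65.5625
Denominator Σ(Δy_t−Δȳ)² = 1327.5000
r_1(Δy) = -65.5625 / 1327.5000 = -0.049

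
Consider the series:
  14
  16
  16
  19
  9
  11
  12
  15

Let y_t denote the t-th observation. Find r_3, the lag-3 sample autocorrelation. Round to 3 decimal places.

-0.431

Mean ȳ = (14 + 16 + 16 + 19 + 9 + 11 + 12 + 15)/8 = 14.0000
Deviations from mean: 0.0000, 2.0000, 2.0000, 5.0000, -5.0000, -3.0000, -2.0000, 1.0000
Σ(y_t−ȳ)(y_{t+3}−ȳ) = (0.0000) + (-10.0000) + (-6.0000) + (-10.0000) + (-5.0000) = -31.0000
Denominator Σ(y_t−ȳ)² = 72.0000
r_3 = -31.0000 / 72.0000 = -0.431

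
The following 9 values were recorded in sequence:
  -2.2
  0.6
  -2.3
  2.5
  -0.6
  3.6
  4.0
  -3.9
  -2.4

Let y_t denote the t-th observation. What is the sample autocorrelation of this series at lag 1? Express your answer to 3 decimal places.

Mean ȳ = (-2.2 + 0.6 − 2.3 + 2.5 − 0.6 + 3.6 + 4.0 − 3.9 − 2.4)/9 = -0.0778
Numerator Σ_{t=1}^{8}(y_t−ȳ)(y_{t+1}−ȳ) = -3.6527
Denominator Σ(y_t−ȳ)² = 66.9756
r_1 = -3.6527 / 66.9756 = -0.055

-0.055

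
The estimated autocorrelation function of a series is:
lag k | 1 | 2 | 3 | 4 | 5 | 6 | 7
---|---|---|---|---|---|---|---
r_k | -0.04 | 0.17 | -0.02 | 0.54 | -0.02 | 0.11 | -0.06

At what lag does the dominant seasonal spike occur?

4

The largest autocorrelation is r_4 = 0.54; the remaining lags stay at or below 0.17.
The dominant spike at lag 4 indicates a seasonal period of 4.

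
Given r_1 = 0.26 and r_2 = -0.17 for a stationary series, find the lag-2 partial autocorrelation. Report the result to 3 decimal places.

φ_{22} = (r_2 − r_1²) / (1 − r_1²)
r_1² = (0.26)² = 0.0676
Numerator = -0.17 − 0.0676 = -0.2376; denominator = 1 − 0.0676 = 0.9324
φ_{22} = -0.2376 / 0.9324 = -0.255

-0.255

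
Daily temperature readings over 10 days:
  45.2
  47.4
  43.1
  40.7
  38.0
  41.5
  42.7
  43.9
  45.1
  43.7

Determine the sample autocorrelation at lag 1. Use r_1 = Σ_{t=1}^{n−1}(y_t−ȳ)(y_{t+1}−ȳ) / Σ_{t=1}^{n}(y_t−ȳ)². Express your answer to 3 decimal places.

0.523

Mean ȳ = (45.2 + 47.4 + 43.1 + 40.7 + 38.0 + 41.5 + 42.7 + 43.9 + 45.1 + 43.7)/10 = 43.1300
Numerator Σ_{t=1}^{9}(y_t−ȳ)(y_{t+1}−ȳ) = 32.6211
Denominator Σ(y_t−ȳ)² = 62.3810
r_1 = 32.6211 / 62.3810 = 0.523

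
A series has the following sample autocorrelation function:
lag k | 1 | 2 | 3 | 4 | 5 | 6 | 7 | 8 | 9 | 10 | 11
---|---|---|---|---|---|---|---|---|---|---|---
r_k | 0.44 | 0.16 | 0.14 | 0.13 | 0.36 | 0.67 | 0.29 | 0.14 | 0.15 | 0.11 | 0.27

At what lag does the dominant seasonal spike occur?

The largest autocorrelation is r_6 = 0.67; the remaining lags stay at or below 0.44. The elevated value at lag 1 (0.44), dropping to 0.16 at lag 2, reflects decaying short-term dependence rather than seasonality.
The dominant spike at lag 6 indicates a seasonal period of 6.

6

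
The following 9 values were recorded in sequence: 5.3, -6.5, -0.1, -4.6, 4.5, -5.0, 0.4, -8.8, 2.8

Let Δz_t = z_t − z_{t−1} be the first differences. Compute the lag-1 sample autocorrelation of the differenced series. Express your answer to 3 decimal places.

-0.709

First differences Δz: -11.8, 6.4, -4.5, 9.1, -9.5, 5.4, -9.2, 11.6
Mean of differences = -0.3125
Numerator Σ(Δz_t−Δz̄)(Δz_{t+1}−Δz̄) = -440.2364
Denominator Σ(Δz_t−Δz̄)² = 621.0888
r_1(Δz) = -440.2364 / 621.0888 = -0.709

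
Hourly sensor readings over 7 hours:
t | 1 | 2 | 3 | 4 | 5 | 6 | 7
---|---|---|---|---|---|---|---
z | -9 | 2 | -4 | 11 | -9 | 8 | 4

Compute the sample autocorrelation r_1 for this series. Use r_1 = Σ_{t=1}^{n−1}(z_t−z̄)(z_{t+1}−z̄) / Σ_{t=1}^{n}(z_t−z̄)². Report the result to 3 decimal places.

-0.557

Mean z̄ = (-9 + 2 − 4 + 11 − 9 + 8 + 4)/7 = 0.4286
Deviations from mean: -9.4286, 1.5714, -4.4286, 10.5714, -9.4286, 7.5714, 3.5714
Σ(z_t−z̄)(z_{t+1}−z̄) = (-14.8163) + (-6.9592) + (-46.8163) + (-99.6735) + (-71.3878) + (27.0408) = -212.6122
Denominator Σ(z_t−z̄)² = 381.7143
r_1 = -212.6122 / 381.7143 = -0.557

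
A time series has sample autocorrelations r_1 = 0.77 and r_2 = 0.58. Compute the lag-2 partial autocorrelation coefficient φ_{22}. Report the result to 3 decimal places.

φ_{22} = (r_2 − r_1²) / (1 − r_1²)
r_1² = (0.77)² = 0.5929
Numerator = 0.58 − 0.5929 = -0.0129; denominator = 1 − 0.5929 = 0.4071
φ_{22} = -0.0129 / 0.4071 = -0.032

-0.032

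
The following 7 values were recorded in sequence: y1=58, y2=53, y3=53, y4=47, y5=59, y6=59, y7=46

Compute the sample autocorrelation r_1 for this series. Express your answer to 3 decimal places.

-0.255

Mean ȳ = (58 + 53 + 53 + 47 + 59 + 59 + 46)/7 = 53.5714
Deviations from mean: 4.4286, -0.5714, -0.5714, -6.5714, 5.4286, 5.4286, -7.5714
Σ(y_t−ȳ)(y_{t+1}−ȳ) = (-2.5306) + (0.3265) + (3.7551) + (-35.6735) + (29.4694) + (-41.1020) = -45.7551
Denominator Σ(y_t−ȳ)² = 179.7143
r_1 = -45.7551 / 179.7143 = -0.255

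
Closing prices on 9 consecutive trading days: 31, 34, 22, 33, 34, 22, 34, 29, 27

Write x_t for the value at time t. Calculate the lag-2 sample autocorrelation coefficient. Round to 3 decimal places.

-0.219

Mean x̄ = (31 + 34 + 22 + 33 + 34 + 22 + 34 + 29 + 27)/9 = 29.5556
Numerator Σ_{t=1}^{7}(x_t−x̄)(x_{t+2}−x̄) = -42.6173
Denominator Σ(x_t−x̄)² = 194.2222
r_2 = -42.6173 / 194.2222 = -0.219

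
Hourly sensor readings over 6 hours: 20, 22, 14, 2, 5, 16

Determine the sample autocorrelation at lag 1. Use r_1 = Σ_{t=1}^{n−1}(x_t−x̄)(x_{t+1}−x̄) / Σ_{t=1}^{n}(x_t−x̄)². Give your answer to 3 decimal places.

Mean x̄ = (20 + 22 + 14 + 2 + 5 + 16)/6 = 13.1667
Σ(x_t−x̄)(x_{t+1}−x̄) = (60.3611) + (7.3611) + (-9.3056) + (91.1944) + (-23.1389) = 126.4722
Denominator Σ(x_t−x̄)² = 324.8333
r_1 = 126.4722 / 324.8333 = 0.389

0.389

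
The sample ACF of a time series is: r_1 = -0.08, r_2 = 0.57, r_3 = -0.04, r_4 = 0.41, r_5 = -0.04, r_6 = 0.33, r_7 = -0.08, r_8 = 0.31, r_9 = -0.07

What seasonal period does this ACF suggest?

The largest autocorrelation is r_2 = 0.57, with weaker echoes at lags 4 (0.41), 6 (0.33) and 8 (0.31); the remaining lags stay at or below -0.04.
The dominant spike at lag 2 indicates a seasonal period of 2.

2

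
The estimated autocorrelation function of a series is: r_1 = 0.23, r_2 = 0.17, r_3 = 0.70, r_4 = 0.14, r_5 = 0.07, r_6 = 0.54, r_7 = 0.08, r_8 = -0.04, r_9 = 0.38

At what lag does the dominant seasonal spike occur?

3

The largest autocorrelation is r_3 = 0.70, with weaker echoes at lags 6 (0.54) and 9 (0.38); the remaining lags stay at or below 0.23. The elevated value at lag 1 (0.23), dropping to 0.17 at lag 2, reflects decaying short-term dependence rather than seasonality.
The dominant spike at lag 3 indicates a seasonal period of 3.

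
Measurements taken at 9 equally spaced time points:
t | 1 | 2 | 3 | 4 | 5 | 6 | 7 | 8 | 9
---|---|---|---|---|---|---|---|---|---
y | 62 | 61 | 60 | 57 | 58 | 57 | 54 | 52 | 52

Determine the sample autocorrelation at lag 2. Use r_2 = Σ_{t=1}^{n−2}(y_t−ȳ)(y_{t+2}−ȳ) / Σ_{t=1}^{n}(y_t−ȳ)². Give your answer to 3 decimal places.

0.273

Mean ȳ = (62 + 61 + 60 + 57 + 58 + 57 + 54 + 52 + 52)/9 = 57.0000
Numerator Σ_{t=1}^{7}(y_t−ȳ)(y_{t+2}−ȳ) = 30.0000
Denominator Σ(y_t−ȳ)² = 110.0000
r_2 = 30.0000 / 110.0000 = 0.273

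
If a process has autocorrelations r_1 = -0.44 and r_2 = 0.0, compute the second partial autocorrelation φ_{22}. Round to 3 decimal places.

-0.240

φ_{22} = (r_2 − r_1²) / (1 − r_1²)
r_1² = (-0.44)² = 0.1936
Numerator = 0.0 − 0.1936 = -0.1936; denominator = 1 − 0.1936 = 0.8064
φ_{22} = -0.1936 / 0.8064 = -0.240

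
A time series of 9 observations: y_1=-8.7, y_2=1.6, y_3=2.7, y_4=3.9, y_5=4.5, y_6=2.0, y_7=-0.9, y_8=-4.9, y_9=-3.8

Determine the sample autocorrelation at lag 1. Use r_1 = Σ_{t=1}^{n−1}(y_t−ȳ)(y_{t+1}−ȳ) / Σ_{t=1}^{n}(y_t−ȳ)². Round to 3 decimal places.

Mean ȳ = (-8.7 + 1.6 + 2.7 + 3.9 + 4.5 + 2.0 − 0.9 − 4.9 − 3.8)/9 = -0.4000
Numerator Σ_{t=1}^{8}(y_t−ȳ)(y_{t+1}−ȳ) = 52.1100
Denominator Σ(y_t−ȳ)² = 162.8200
r_1 = 52.1100 / 162.8200 = 0.320

0.320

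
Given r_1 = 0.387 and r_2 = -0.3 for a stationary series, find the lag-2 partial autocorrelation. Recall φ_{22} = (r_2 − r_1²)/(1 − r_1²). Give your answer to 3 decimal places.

-0.529

φ_{22} = (r_2 − r_1²) / (1 − r_1²)
r_1² = (0.387)² = 0.149769
Numerator = -0.3 − 0.1498 = -0.4498; denominator = 1 − 0.1498 = 0.8502
φ_{22} = -0.4498 / 0.8502 = -0.529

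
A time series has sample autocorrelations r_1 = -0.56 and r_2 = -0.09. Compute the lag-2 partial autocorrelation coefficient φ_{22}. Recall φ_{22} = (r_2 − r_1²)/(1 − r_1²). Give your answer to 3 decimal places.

-0.588

φ_{22} = (r_2 − r_1²) / (1 − r_1²)
r_1² = (-0.56)² = 0.3136
Numerator = -0.09 − 0.3136 = -0.4036; denominator = 1 − 0.3136 = 0.6864
φ_{22} = -0.4036 / 0.6864 = -0.588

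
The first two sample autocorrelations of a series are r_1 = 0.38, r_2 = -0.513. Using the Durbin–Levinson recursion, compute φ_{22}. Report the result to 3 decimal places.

φ_{22} = (r_2 − r_1²) / (1 − r_1²)
r_1² = (0.38)² = 0.1444
Numerator = -0.513 − 0.1444 = -0.6574; denominator = 1 − 0.1444 = 0.8556
φ_{22} = -0.6574 / 0.8556 = -0.768

-0.768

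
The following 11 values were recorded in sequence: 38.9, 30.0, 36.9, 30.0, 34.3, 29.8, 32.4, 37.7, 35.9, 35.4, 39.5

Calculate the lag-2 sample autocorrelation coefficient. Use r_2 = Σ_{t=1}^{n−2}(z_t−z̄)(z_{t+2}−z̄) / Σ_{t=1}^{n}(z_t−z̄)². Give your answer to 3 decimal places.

Mean z̄ = (38.9 + 30.0 + 36.9 + 30.0 + 34.3 + 29.8 + 32.4 + 37.7 + 35.9 + 35.4 + 39.5)/11 = 34.6182
Numerator Σ_{t=1}^{9}(z_t−z̄)(z_{t+2}−z̄) = 44.3039
Denominator Σ(z_t−z̄)² = 130.0164
r_2 = 44.3039 / 130.0164 = 0.341

0.341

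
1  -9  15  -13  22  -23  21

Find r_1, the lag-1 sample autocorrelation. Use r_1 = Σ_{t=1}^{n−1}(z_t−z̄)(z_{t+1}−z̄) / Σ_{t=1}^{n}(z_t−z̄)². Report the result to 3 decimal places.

-0.842

Mean z̄ = (1 − 9 + 15 − 13 + 22 − 23 + 21)/7 = 2.0000
Deviations from mean: -1.0000, -11.0000, 13.0000, -15.0000, 20.0000, -25.0000, 19.0000
Σ(z_t−z̄)(z_{t+1}−z̄) = (11.0000) + (-143.0000) + (-195.0000) + (-300.0000) + (-500.0000) + (-475.0000) = -1602.0000
Denominator Σ(z_t−z̄)² = 1902.0000
r_1 = -1602.0000 / 1902.0000 = -0.842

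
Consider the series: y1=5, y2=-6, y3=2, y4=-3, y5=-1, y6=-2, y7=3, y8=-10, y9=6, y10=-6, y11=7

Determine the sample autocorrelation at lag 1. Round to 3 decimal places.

-0.733

Mean ȳ = (5 − 6 + 2 − 3 − 1 − 2 + 3 − 10 + 6 − 6 + 7)/11 = -0.4545
Numerator Σ_{t=1}^{10}(y_t−ȳ)(y_{t+1}−ȳ) = -224.9339
Denominator Σ(y_t−ȳ)² = 306.7273
r_1 = -224.9339 / 306.7273 = -0.733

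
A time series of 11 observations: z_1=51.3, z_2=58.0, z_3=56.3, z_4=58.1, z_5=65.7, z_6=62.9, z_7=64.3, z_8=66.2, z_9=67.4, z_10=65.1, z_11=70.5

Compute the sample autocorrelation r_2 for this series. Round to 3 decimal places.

Mean z̄ = (51.3 + 58.0 + 56.3 + 58.1 + 65.7 + 62.9 + 64.3 + 66.2 + 67.4 + 65.1 + 70.5)/11 = 62.3455
Numerator Σ_{t=1}^{9}(z_t−z̄)(z_{t+2}−z̄) = 132.9977
Denominator Σ(z_t−z̄)² = 325.3273
r_2 = 132.9977 / 325.3273 = 0.409

0.409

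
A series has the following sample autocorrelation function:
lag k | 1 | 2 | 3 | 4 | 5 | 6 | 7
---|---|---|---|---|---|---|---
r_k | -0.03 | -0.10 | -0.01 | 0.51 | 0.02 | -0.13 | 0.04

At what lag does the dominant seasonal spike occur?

The largest autocorrelation is r_4 = 0.51; the remaining lags stay at or below 0.04.
The dominant spike at lag 4 indicates a seasonal period of 4.

4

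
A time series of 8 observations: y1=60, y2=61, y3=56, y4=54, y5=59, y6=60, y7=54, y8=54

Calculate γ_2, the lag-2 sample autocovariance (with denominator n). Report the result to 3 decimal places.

-5.172

Mean ȳ = (60 + 61 + 56 + 54 + 59 + 60 + 54 + 54)/8 = 57.2500
Deviations: 2.7500, 3.7500, -1.2500, -3.2500, 1.7500, 2.7500, -3.2500, -3.2500
Σ_{t=1}^{6}(y_t−ȳ)(y_{t+2}−ȳ) = -41.3750
γ_2 = -41.3750 / 8 = -5.172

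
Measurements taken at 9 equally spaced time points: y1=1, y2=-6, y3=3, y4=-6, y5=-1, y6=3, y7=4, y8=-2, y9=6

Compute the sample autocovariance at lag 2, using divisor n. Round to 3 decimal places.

3.471

Mean ȳ = (1 − 6 + 3 − 6 − 1 + 3 + 4 − 2 + 6)/9 = 0.2222
Σ_{t=1}^{7}(y_t−ȳ)(y_{t+2}−ȳ) = 31.2346
γ_2 = 31.2346 / 9 = 3.471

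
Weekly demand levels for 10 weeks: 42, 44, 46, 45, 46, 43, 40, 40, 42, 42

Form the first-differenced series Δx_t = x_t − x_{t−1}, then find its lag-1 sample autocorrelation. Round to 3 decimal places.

First differences Δx: 2, 2, -1, 1, -3, -3, 0, 2, 0
Mean of differences = 0.0000
Numerator Σ(Δx_t−Δx̄)(Δx_{t+1}−Δx̄) = 7.0000
Denominator Σ(Δx_t−Δx̄)² = 32.0000
r_1(Δx) = 7.0000 / 32.0000 = 0.219

0.219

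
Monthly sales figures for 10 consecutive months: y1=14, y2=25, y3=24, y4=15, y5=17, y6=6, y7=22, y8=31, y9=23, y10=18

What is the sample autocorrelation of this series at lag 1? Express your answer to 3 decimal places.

0.111

Mean ȳ = (14 + 25 + 24 + 15 + 17 + 6 + 22 + 31 + 23 + 18)/10 = 19.5000
Numerator Σ_{t=1}^{9}(y_t−ȳ)(y_{t+1}−ȳ) = 49.2500
Denominator Σ(y_t−ȳ)² = 442.5000
r_1 = 49.2500 / 442.5000 = 0.111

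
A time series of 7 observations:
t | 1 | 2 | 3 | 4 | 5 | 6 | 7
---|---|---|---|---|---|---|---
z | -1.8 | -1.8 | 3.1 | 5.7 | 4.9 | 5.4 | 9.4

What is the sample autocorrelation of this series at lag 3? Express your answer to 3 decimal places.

Mean z̄ = (-1.8 − 1.8 + 3.1 + 5.7 + 4.9 + 5.4 + 9.4)/7 = 3.5571
Numerator Σ_{t=1}^{4}(z_t−z̄)(z_{t+3}−z̄) = -6.9955
Denominator Σ(z_t−z̄)² = 101.5371
r_3 = -6.9955 / 101.5371 = -0.069

-0.069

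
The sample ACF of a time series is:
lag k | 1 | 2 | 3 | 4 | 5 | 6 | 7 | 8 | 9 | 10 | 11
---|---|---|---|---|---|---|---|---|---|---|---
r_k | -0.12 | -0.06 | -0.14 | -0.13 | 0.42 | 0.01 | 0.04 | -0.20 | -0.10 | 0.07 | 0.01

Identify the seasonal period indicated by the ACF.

5

The largest autocorrelation is r_5 = 0.42; the remaining lags stay at or below 0.07.
The dominant spike at lag 5 indicates a seasonal period of 5.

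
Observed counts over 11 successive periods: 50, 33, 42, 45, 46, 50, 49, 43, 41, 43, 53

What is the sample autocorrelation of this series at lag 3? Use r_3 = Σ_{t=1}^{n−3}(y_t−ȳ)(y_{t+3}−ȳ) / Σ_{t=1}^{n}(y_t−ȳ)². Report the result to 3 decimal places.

-0.237

Mean ȳ = (50 + 33 + 42 + 45 + 46 + 50 + 49 + 43 + 41 + 43 + 53)/11 = 45.0000
Numerator Σ_{t=1}^{8}(y_t−ȳ)(y_{t+3}−ȳ) = -73.0000
Denominator Σ(y_t−ȳ)² = 308.0000
r_3 = -73.0000 / 308.0000 = -0.237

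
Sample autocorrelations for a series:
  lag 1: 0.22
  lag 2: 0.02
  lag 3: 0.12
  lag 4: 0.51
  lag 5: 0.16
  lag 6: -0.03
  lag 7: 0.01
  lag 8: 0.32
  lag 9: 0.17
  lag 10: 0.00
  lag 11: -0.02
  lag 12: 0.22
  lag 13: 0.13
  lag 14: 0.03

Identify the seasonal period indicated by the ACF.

The largest autocorrelation is r_4 = 0.51, with a weaker echo at lag 8 (0.32); the remaining lags stay at or below 0.22. The elevated value at lag 1 (0.22), dropping to 0.02 at lag 2, reflects decaying short-term dependence rather than seasonality.
The dominant spike at lag 4 indicates a seasonal period of 4.

4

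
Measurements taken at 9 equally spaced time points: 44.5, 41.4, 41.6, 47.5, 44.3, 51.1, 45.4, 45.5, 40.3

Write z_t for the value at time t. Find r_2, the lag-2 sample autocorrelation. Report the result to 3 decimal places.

Mean z̄ = (44.5 + 41.4 + 41.6 + 47.5 + 44.3 + 51.1 + 45.4 + 45.5 + 40.3)/9 = 44.6222
Numerator Σ_{t=1}^{7}(z_t−z̄)(z_{t+2}−z̄) = 12.7857
Denominator Σ(z_t−z̄)² = 89.9356
r_2 = 12.7857 / 89.9356 = 0.142

0.142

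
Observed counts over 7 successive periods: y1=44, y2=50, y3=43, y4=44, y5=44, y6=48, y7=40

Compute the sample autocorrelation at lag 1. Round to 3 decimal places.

Mean ȳ = (44 + 50 + 43 + 44 + 44 + 48 + 40)/7 = 44.7143
Deviations from mean: -0.7143, 5.2857, -1.7143, -0.7143, -0.7143, 3.2857, -4.7143
Σ(y_t−ȳ)(y_{t+1}−ȳ) = (-3.7755) + (-9.0612) + (1.2245) + (0.5102) + (-2.3469) + (-15.4898) = -28.9388
Denominator Σ(y_t−ȳ)² = 65.4286
r_1 = -28.9388 / 65.4286 = -0.442

-0.442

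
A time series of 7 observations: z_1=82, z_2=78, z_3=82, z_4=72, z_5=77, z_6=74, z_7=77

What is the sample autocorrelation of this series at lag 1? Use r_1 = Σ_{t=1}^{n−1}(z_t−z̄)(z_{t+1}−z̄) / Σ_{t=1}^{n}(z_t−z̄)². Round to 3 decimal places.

-0.171

Mean z̄ = (82 + 78 + 82 + 72 + 77 + 74 + 77)/7 = 77.4286
Deviations from mean: 4.5714, 0.5714, 4.5714, -5.4286, -0.4286, -3.4286, -0.4286
Numerator Σ_{t=1}^{6}(z_t−z̄)(z_{t+1}−z̄) = -14.3265
Denominator Σ(z_t−z̄)² = 83.7143
r_1 = -14.3265 / 83.7143 = -0.171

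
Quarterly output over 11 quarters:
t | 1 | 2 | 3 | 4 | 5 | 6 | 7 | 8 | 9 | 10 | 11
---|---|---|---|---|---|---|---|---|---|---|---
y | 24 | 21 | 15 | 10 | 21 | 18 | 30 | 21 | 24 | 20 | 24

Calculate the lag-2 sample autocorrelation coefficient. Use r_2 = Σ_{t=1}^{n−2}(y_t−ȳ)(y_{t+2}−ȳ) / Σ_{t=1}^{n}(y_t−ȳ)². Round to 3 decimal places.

Mean ȳ = (24 + 21 + 15 + 10 + 21 + 18 + 30 + 21 + 24 + 20 + 24)/11 = 20.7273
Numerator Σ_{t=1}^{9}(y_t−ȳ)(y_{t+2}−ȳ) = 48.6694
Denominator Σ(y_t−ȳ)² = 274.1818
r_2 = 48.6694 / 274.1818 = 0.178

0.178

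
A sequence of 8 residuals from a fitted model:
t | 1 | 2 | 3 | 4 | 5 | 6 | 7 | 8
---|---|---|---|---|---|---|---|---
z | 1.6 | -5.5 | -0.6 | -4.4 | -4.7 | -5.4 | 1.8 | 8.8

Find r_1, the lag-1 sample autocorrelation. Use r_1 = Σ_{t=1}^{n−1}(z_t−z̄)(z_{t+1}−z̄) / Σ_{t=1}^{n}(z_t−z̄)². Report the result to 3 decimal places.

Mean z̄ = (1.6 − 5.5 − 0.6 − 4.4 − 4.7 − 5.4 + 1.8 + 8.8)/8 = -1.0500
Deviations from mean: 2.6500, -4.4500, 0.4500, -3.3500, -3.6500, -4.3500, 2.8500, 9.8500
Numerator Σ_{t=1}^{7}(z_t−z̄)(z_{t+1}−z̄) = 28.4775
Denominator Σ(z_t−z̄)² = 175.6400
r_1 = 28.4775 / 175.6400 = 0.162

0.162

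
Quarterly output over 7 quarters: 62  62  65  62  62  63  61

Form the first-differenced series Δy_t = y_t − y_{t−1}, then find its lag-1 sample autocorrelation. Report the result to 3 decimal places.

First differences Δy: 0, 3, -3, 0, 1, -2
Mean of differences = -0.1667
Numerator Σ(Δy_t−Δȳ)(Δy_{t+1}−Δȳ) = -10.8611
Denominator Σ(Δy_t−Δȳ)² = 22.8333
r_1(Δy) = -10.8611 / 22.8333 = -0.476

-0.476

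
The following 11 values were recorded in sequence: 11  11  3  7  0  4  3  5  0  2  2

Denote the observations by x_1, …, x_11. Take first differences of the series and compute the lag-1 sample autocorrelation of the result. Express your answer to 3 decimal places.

First differences Δx: 0, -8, 4, -7, 4, -1, 2, -5, 2, 0
Mean of differences = -0.9000
Numerator Σ(Δx_t−Δx̄)(Δx_{t+1}−Δx̄) = -122.9100
Denominator Σ(Δx_t−Δx̄)² = 170.9000
r_1(Δx) = -122.9100 / 170.9000 = -0.719

-0.719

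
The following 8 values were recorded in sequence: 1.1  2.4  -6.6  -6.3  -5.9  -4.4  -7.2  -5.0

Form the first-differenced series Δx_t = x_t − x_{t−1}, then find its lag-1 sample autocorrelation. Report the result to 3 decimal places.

-0.358

First differences Δx: 1.3, -9.0, 0.3, 0.4, 1.5, -2.8, 2.2
Mean of differences = -0.8714
Numerator Σ(Δx_t−Δx̄)(Δx_{t+1}−Δx̄) = -33.1651
Denominator Σ(Δx_t−Δx̄)² = 92.5543
r_1(Δx) = -33.1651 / 92.5543 = -0.358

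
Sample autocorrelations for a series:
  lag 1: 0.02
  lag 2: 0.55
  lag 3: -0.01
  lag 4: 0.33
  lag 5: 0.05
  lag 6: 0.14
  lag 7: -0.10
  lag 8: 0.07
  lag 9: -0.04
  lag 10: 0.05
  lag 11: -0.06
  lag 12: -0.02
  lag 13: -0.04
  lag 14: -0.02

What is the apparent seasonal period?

The largest autocorrelation is r_2 = 0.55, with a weaker echo at lag 4 (0.33); the remaining lags stay at or below 0.14.
The dominant spike at lag 2 indicates a seasonal period of 2.

2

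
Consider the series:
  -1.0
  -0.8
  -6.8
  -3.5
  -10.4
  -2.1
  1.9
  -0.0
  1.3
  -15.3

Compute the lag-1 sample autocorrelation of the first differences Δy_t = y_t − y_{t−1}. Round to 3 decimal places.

First differences Δy: 0.2, -6.0, 3.3, -6.9, 8.3, 4.0, -1.9, 1.3, -16.6
Mean of differences = -1.5889
Numerator Σ(Δy_t−Δȳ)(Δy_{t+1}−Δȳ) = -98.6779
Denominator Σ(Δy_t−Δȳ)² = 437.5689
r_1(Δy) = -98.6779 / 437.5689 = -0.226

-0.226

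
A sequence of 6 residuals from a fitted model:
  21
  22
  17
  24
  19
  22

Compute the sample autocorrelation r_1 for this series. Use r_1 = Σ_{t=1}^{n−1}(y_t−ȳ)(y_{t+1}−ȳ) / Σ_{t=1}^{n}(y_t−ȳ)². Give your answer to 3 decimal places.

-0.790

Mean ȳ = (21 + 22 + 17 + 24 + 19 + 22)/6 = 20.8333
Numerator Σ_{t=1}^{5}(y_t−ȳ)(y_{t+1}−ȳ) = -24.3611
Denominator Σ(y_t−ȳ)² = 30.8333
r_1 = -24.3611 / 30.8333 = -0.790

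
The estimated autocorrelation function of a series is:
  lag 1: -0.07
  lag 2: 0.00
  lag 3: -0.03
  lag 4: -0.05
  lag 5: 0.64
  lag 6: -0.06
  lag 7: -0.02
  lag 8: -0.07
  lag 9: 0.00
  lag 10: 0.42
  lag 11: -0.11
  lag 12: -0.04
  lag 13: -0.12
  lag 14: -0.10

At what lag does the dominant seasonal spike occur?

The largest autocorrelation is r_5 = 0.64, with a weaker echo at lag 10 (0.42); the remaining lags stay at or below 0.00.
The dominant spike at lag 5 indicates a seasonal period of 5.

5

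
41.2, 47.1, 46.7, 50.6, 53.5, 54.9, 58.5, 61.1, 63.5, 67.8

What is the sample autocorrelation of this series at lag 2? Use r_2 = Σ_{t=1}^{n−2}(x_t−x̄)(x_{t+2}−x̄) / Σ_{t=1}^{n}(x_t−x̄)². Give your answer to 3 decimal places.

0.417

Mean x̄ = (41.2 + 47.1 + 46.7 + 50.6 + 53.5 + 54.9 + 58.5 + 61.1 + 63.5 + 67.8)/10 = 54.4900
Numerator Σ_{t=1}^{8}(x_t−x̄)(x_{t+2}−x̄) = 261.2428
Denominator Σ(x_t−x̄)² = 626.3090
r_2 = 261.2428 / 626.3090 = 0.417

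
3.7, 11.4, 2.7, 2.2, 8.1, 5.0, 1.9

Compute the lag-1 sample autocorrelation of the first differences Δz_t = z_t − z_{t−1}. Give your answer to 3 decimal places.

-0.404

First differences Δz: 7.7, -8.7, -0.5, 5.9, -3.1, -3.1
Mean of differences = -0.3000
Numerator Σ(Δz_t−Δz̄)(Δz_{t+1}−Δz̄) = -76.2800
Denominator Σ(Δz_t−Δz̄)² = 188.7200
r_1(Δz) = -76.2800 / 188.7200 = -0.404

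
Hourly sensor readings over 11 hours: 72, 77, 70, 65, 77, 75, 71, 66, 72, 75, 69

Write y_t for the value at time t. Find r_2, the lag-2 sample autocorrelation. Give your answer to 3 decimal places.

Mean ȳ = (72 + 77 + 70 + 65 + 77 + 75 + 71 + 66 + 72 + 75 + 69)/11 = 71.7273
Numerator Σ_{t=1}^{9}(y_t−ȳ)(y_{t+2}−ȳ) = -109.3306
Denominator Σ(y_t−ȳ)² = 166.1818
r_2 = -109.3306 / 166.1818 = -0.658

-0.658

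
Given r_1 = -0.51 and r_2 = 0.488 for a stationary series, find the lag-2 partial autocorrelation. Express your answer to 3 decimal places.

0.308

φ_{22} = (r_2 − r_1²) / (1 − r_1²)
r_1² = (-0.51)² = 0.2601
Numerator = 0.488 − 0.2601 = 0.2279; denominator = 1 − 0.2601 = 0.7399
φ_{22} = 0.2279 / 0.7399 = 0.308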